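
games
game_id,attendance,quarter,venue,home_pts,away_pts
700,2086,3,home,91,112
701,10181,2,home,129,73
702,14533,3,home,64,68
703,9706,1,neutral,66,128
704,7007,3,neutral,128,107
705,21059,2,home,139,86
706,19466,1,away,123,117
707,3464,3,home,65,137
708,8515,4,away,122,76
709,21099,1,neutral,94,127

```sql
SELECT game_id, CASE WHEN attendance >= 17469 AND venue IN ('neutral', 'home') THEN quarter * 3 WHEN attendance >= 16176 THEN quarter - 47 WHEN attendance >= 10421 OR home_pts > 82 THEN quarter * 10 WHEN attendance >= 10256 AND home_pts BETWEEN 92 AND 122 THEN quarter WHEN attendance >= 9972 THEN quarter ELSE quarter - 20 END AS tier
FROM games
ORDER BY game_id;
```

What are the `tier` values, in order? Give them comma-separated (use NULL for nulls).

game_id=700: attendance >= 10421 OR home_pts > 82 → 30
game_id=701: attendance >= 10421 OR home_pts > 82 → 20
game_id=702: attendance >= 10421 OR home_pts > 82 → 30
game_id=703: ELSE → -19
game_id=704: attendance >= 10421 OR home_pts > 82 → 30
game_id=705: attendance >= 17469 AND venue IN ('neutral', 'home') → 6
game_id=706: attendance >= 16176 → -46
game_id=707: ELSE → -17
game_id=708: attendance >= 10421 OR home_pts > 82 → 40
game_id=709: attendance >= 17469 AND venue IN ('neutral', 'home') → 3

30, 20, 30, -19, 30, 6, -46, -17, 40, 3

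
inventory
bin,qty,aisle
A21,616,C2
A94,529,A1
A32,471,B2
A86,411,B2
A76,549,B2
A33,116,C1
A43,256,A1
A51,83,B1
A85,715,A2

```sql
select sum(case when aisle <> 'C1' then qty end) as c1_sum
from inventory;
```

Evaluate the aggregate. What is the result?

3630

bin=A21: ✓ → 616
bin=A94: ✓ → 529
bin=A32: ✓ → 471
bin=A86: ✓ → 411
bin=A76: ✓ → 549
bin=A33: ✗
bin=A43: ✓ → 256
bin=A51: ✓ → 83
bin=A85: ✓ → 715
c1_sum = 616 + 529 + 471 + 411 + 549 + 256 + 83 + 715 = 3630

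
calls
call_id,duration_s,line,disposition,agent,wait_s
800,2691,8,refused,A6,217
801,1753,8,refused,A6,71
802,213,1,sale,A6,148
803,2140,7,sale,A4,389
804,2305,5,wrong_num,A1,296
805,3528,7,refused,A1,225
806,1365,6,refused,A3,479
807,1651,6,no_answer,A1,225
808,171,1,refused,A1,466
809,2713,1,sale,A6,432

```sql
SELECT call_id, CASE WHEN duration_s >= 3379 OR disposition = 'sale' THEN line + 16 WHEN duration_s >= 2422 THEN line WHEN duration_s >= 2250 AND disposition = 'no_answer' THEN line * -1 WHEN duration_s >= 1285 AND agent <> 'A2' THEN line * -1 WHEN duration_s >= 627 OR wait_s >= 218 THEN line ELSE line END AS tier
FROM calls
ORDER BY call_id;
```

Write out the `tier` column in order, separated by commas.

call_id=800: duration_s >= 2422 → 8
call_id=801: duration_s >= 1285 AND agent <> 'A2' → -8
call_id=802: duration_s >= 3379 OR disposition = 'sale' → 17
call_id=803: duration_s >= 3379 OR disposition = 'sale' → 23
call_id=804: duration_s >= 1285 AND agent <> 'A2' → -5
call_id=805: duration_s >= 3379 OR disposition = 'sale' → 23
call_id=806: duration_s >= 1285 AND agent <> 'A2' → -6
call_id=807: duration_s >= 1285 AND agent <> 'A2' → -6
call_id=808: duration_s >= 627 OR wait_s >= 218 → 1
call_id=809: duration_s >= 3379 OR disposition = 'sale' → 17

8, -8, 17, 23, -5, 23, -6, -6, 1, 17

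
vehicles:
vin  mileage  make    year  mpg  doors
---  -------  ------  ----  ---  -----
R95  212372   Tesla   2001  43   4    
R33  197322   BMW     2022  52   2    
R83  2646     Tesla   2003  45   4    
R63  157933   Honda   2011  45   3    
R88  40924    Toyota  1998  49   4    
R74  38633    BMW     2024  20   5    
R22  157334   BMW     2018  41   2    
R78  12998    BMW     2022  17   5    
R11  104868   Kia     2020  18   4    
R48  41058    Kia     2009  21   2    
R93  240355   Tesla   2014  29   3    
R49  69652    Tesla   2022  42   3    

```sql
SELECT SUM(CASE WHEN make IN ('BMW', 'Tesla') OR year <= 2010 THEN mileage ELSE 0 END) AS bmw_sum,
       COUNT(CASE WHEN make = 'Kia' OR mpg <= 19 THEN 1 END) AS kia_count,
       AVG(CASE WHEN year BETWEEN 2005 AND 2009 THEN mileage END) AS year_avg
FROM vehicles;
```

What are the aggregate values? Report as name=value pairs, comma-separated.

[bmw_sum: make IN ('BMW', 'Tesla') OR year <= 2010]
vin=R95: ✓ → 212372
vin=R33: ✓ → 197322
vin=R83: ✓ → 2646
vin=R63: ✗
vin=R88: ✓ → 40924
vin=R74: ✓ → 38633
vin=R22: ✓ → 157334
vin=R78: ✓ → 12998
vin=R11: ✗
vin=R48: ✓ → 41058
vin=R93: ✓ → 240355
vin=R49: ✓ → 69652
bmw_sum = 212372 + 197322 + 2646 + 40924 + 38633 + 157334 + 12998 + 41058 + 240355 + 69652 = 1013294
—
[kia_count: make = 'Kia' OR mpg <= 19]
vin=R95: ✗
vin=R33: ✗
vin=R83: ✗
vin=R63: ✗
vin=R88: ✗
vin=R74: ✗
vin=R22: ✗
vin=R78: ✓ → 1
vin=R11: ✓ → 1
vin=R48: ✓ → 1
vin=R93: ✗
vin=R49: ✗
kia_count = COUNT(1, 1, 1) = 3
—
[year_avg: year BETWEEN 2005 AND 2009]
vin=R95: ✗
vin=R33: ✗
vin=R83: ✗
vin=R63: ✗
vin=R88: ✗
vin=R74: ✗
vin=R22: ✗
vin=R78: ✗
vin=R11: ✗
vin=R48: ✓ → 41058
vin=R93: ✗
vin=R49: ✗
year_avg = 41058

bmw_sum=1013294, kia_count=3, year_avg=41058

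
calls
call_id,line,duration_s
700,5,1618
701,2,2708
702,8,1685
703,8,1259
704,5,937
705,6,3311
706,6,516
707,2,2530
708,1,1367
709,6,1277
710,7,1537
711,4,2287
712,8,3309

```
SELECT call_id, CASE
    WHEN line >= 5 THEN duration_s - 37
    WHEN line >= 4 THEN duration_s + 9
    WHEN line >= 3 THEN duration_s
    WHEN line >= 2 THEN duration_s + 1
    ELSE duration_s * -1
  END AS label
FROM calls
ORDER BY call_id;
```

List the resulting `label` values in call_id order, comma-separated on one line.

1581, 2709, 1648, 1222, 900, 3274, 479, 2531, -1367, 1240, 1500, 2296, 3272

call_id=700: line >= 5 → 1581
call_id=701: line >= 2 → 2709
call_id=702: line >= 5 → 1648
call_id=703: line >= 5 → 1222
call_id=704: line >= 5 → 900
call_id=705: line >= 5 → 3274
call_id=706: line >= 5 → 479
call_id=707: line >= 2 → 2531
call_id=708: ELSE → -1367
call_id=709: line >= 5 → 1240
call_id=710: line >= 5 → 1500
call_id=711: line >= 4 → 2296
call_id=712: line >= 5 → 3272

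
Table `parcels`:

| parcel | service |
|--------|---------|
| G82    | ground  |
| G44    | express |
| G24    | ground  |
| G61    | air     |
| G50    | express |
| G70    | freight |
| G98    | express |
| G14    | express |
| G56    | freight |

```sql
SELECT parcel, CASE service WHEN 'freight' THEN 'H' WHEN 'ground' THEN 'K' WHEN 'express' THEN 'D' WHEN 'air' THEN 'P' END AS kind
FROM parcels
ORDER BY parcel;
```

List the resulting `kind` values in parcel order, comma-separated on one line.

D, K, D, D, H, P, H, K, D

parcel=G14: service='express' → D
parcel=G24: service='ground' → K
parcel=G44: service='express' → D
parcel=G50: service='express' → D
parcel=G56: service='freight' → H
parcel=G61: service='air' → P
parcel=G70: service='freight' → H
parcel=G82: service='ground' → K
parcel=G98: service='express' → D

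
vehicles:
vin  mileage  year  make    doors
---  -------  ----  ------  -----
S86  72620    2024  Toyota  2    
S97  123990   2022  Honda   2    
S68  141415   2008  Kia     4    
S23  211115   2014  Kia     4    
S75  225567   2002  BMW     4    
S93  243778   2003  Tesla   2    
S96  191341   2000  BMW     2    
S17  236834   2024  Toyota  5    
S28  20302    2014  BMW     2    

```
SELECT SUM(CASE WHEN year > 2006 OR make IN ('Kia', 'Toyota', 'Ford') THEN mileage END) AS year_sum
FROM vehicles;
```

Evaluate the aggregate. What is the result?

vin=S86: ✓ → 72620
vin=S97: ✓ → 123990
vin=S68: ✓ → 141415
vin=S23: ✓ → 211115
vin=S75: ✗
vin=S93: ✗
vin=S96: ✗
vin=S17: ✓ → 236834
vin=S28: ✓ → 20302
year_sum = 72620 + 123990 + 141415 + 211115 + 236834 + 20302 = 806276

806276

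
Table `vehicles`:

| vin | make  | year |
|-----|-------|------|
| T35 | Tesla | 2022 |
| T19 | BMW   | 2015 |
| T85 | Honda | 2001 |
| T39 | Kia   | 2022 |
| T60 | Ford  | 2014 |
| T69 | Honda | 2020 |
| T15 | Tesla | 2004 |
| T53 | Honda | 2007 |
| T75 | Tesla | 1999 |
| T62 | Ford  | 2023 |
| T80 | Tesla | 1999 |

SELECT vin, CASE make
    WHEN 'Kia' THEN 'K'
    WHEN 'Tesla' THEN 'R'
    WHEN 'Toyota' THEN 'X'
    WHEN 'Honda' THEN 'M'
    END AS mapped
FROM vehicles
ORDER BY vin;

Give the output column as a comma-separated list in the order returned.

vin=T15: make='Tesla' → R
vin=T19: (no match → NULL) → NULL
vin=T35: make='Tesla' → R
vin=T39: make='Kia' → K
vin=T53: make='Honda' → M
vin=T60: (no match → NULL) → NULL
vin=T62: (no match → NULL) → NULL
vin=T69: make='Honda' → M
vin=T75: make='Tesla' → R
vin=T80: make='Tesla' → R
vin=T85: make='Honda' → M

R, NULL, R, K, M, NULL, NULL, M, R, R, M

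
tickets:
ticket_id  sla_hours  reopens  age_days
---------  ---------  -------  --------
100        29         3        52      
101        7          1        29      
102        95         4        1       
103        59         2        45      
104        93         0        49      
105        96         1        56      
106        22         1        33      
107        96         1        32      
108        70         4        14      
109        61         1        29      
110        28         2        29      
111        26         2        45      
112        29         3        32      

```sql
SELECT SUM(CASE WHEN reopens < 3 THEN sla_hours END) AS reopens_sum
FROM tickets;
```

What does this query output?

488

ticket_id=100: ✗
ticket_id=101: ✓ → 7
ticket_id=102: ✗
ticket_id=103: ✓ → 59
ticket_id=104: ✓ → 93
ticket_id=105: ✓ → 96
ticket_id=106: ✓ → 22
ticket_id=107: ✓ → 96
ticket_id=108: ✗
ticket_id=109: ✓ → 61
ticket_id=110: ✓ → 28
ticket_id=111: ✓ → 26
ticket_id=112: ✗
reopens_sum = 7 + 59 + 93 + 96 + 22 + 96 + 61 + 28 + 26 = 488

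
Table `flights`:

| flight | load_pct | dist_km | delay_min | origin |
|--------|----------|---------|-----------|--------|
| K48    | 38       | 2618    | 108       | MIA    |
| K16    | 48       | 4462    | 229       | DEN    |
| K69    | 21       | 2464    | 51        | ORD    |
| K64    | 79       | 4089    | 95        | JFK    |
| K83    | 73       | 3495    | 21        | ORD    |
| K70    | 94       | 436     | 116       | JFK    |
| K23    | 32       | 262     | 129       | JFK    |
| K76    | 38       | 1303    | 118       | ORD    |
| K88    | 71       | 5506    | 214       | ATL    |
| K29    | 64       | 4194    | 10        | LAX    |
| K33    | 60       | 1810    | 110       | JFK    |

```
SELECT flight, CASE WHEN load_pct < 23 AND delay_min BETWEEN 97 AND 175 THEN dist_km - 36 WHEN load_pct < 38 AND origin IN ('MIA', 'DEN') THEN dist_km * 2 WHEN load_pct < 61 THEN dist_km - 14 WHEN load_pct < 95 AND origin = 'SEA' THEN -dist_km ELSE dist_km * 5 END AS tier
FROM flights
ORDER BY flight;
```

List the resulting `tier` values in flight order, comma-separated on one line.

flight=K16: load_pct < 61 → 4448
flight=K23: load_pct < 61 → 248
flight=K29: ELSE → 20970
flight=K33: load_pct < 61 → 1796
flight=K48: load_pct < 61 → 2604
flight=K64: ELSE → 20445
flight=K69: load_pct < 61 → 2450
flight=K70: ELSE → 2180
flight=K76: load_pct < 61 → 1289
flight=K83: ELSE → 17475
flight=K88: ELSE → 27530

4448, 248, 20970, 1796, 2604, 20445, 2450, 2180, 1289, 17475, 27530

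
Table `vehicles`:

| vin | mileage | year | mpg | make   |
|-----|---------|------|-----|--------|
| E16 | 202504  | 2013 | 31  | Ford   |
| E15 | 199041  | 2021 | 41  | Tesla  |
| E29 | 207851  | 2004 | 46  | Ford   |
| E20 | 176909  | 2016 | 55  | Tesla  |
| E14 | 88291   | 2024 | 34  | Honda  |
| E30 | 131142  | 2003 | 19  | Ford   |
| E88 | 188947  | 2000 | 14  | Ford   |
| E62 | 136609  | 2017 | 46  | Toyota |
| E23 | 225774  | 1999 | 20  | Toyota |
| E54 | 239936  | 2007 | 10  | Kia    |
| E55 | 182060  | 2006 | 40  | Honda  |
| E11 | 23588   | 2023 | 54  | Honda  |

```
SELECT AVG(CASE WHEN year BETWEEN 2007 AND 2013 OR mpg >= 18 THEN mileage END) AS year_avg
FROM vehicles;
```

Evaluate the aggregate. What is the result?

vin=E16: ✓ → 202504
vin=E15: ✓ → 199041
vin=E29: ✓ → 207851
vin=E20: ✓ → 176909
vin=E14: ✓ → 88291
vin=E30: ✓ → 131142
vin=E88: ✗
vin=E62: ✓ → 136609
vin=E23: ✓ → 225774
vin=E54: ✓ → 239936
vin=E55: ✓ → 182060
vin=E11: ✓ → 23588
year_avg = (202504 + 199041 + 207851 + 176909 + 88291 + 131142 + 136609 + 225774 + 239936 + 182060 + 23588) / 11 = 164882.2727272727

164882.2727272727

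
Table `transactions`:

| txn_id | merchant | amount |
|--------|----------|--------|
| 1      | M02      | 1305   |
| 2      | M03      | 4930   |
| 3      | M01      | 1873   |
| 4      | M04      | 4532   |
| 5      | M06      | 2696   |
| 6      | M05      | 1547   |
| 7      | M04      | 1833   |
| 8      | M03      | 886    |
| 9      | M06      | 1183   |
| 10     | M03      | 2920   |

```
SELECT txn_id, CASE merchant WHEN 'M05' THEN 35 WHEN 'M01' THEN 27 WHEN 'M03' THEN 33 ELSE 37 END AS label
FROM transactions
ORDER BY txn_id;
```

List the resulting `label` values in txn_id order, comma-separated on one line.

37, 33, 27, 37, 37, 35, 37, 33, 37, 33

txn_id=1: ELSE → 37
txn_id=2: merchant='M03' → 33
txn_id=3: merchant='M01' → 27
txn_id=4: ELSE → 37
txn_id=5: ELSE → 37
txn_id=6: merchant='M05' → 35
txn_id=7: ELSE → 37
txn_id=8: merchant='M03' → 33
txn_id=9: ELSE → 37
txn_id=10: merchant='M03' → 33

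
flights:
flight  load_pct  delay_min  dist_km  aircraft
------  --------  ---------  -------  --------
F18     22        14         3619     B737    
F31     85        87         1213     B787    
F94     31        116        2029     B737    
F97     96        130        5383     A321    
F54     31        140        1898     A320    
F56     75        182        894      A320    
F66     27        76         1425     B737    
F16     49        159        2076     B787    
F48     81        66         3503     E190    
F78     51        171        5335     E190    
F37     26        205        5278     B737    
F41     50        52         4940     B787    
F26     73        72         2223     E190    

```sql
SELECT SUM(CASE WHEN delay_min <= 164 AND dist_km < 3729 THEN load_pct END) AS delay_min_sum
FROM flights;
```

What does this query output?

flight=F18: ✓ → 22
flight=F31: ✓ → 85
flight=F94: ✓ → 31
flight=F97: ✗
flight=F54: ✓ → 31
flight=F56: ✗
flight=F66: ✓ → 27
flight=F16: ✓ → 49
flight=F48: ✓ → 81
flight=F78: ✗
flight=F37: ✗
flight=F41: ✗
flight=F26: ✓ → 73
delay_min_sum = 22 + 85 + 31 + 31 + 27 + 49 + 81 + 73 = 399

399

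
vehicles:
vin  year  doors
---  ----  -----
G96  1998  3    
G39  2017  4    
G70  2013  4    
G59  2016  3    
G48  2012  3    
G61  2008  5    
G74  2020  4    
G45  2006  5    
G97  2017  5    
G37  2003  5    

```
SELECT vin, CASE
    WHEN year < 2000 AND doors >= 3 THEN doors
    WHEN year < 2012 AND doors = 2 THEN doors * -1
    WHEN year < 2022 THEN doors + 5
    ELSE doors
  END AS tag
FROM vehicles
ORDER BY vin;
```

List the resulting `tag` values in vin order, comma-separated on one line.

10, 9, 10, 8, 8, 10, 9, 9, 3, 10

vin=G37: year < 2022 → 10
vin=G39: year < 2022 → 9
vin=G45: year < 2022 → 10
vin=G48: year < 2022 → 8
vin=G59: year < 2022 → 8
vin=G61: year < 2022 → 10
vin=G70: year < 2022 → 9
vin=G74: year < 2022 → 9
vin=G96: year < 2000 AND doors >= 3 → 3
vin=G97: year < 2022 → 10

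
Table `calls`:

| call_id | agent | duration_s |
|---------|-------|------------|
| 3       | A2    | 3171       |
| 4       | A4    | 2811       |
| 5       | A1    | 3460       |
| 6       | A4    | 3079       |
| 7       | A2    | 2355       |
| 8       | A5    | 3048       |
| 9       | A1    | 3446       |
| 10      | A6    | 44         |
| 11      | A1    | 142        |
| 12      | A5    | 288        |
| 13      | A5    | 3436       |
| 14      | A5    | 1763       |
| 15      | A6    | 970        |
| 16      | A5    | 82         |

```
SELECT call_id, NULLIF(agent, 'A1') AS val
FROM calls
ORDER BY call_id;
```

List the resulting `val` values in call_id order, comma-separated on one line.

call_id=3: agent=A2 vs A1: differ → A2
call_id=4: agent=A4 vs A1: differ → A4
call_id=5: agent=A1 vs A1: equal → NULL
call_id=6: agent=A4 vs A1: differ → A4
call_id=7: agent=A2 vs A1: differ → A2
call_id=8: agent=A5 vs A1: differ → A5
call_id=9: agent=A1 vs A1: equal → NULL
call_id=10: agent=A6 vs A1: differ → A6
call_id=11: agent=A1 vs A1: equal → NULL
call_id=12: agent=A5 vs A1: differ → A5
call_id=13: agent=A5 vs A1: differ → A5
call_id=14: agent=A5 vs A1: differ → A5
call_id=15: agent=A6 vs A1: differ → A6
call_id=16: agent=A5 vs A1: differ → A5

A2, A4, NULL, A4, A2, A5, NULL, A6, NULL, A5, A5, A5, A6, A5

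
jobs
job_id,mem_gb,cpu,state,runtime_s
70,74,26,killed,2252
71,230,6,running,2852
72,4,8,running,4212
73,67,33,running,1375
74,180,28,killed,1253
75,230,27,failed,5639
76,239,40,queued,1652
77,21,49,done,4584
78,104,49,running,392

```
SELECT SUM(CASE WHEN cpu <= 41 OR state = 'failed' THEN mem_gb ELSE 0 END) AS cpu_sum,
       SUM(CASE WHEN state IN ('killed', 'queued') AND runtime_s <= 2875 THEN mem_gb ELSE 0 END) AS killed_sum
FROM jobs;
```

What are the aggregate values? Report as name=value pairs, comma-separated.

[cpu_sum: cpu <= 41 OR state = 'failed']
job_id=70: ✓ → 74
job_id=71: ✓ → 230
job_id=72: ✓ → 4
job_id=73: ✓ → 67
job_id=74: ✓ → 180
job_id=75: ✓ → 230
job_id=76: ✓ → 239
job_id=77: ✗
job_id=78: ✗
cpu_sum = 74 + 230 + 4 + 67 + 180 + 230 + 239 = 1024
—
[killed_sum: state IN ('killed', 'queued') AND runtime_s <= 2875]
job_id=70: ✓ → 74
job_id=71: ✗
job_id=72: ✗
job_id=73: ✗
job_id=74: ✓ → 180
job_id=75: ✗
job_id=76: ✓ → 239
job_id=77: ✗
job_id=78: ✗
killed_sum = 74 + 180 + 239 = 493

cpu_sum=1024, killed_sum=493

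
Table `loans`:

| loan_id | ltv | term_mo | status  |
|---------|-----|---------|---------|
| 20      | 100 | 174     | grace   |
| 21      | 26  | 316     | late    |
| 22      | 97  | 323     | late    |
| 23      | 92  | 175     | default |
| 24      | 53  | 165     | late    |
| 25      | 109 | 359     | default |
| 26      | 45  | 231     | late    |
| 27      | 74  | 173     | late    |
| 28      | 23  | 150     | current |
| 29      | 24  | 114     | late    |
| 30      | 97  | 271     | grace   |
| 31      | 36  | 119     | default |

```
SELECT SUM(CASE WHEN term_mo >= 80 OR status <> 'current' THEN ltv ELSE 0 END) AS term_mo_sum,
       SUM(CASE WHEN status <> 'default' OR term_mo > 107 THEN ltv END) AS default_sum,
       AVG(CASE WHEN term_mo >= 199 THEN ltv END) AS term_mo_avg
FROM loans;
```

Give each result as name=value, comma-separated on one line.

[term_mo_sum: term_mo >= 80 OR status <> 'current']
loan_id=20: ✓ → 100
loan_id=21: ✓ → 26
loan_id=22: ✓ → 97
loan_id=23: ✓ → 92
loan_id=24: ✓ → 53
loan_id=25: ✓ → 109
loan_id=26: ✓ → 45
loan_id=27: ✓ → 74
loan_id=28: ✓ → 23
loan_id=29: ✓ → 24
loan_id=30: ✓ → 97
loan_id=31: ✓ → 36
term_mo_sum = 100 + 26 + 97 + 92 + 53 + 109 + 45 + 74 + 23 + 24 + 97 + 36 = 776
—
[default_sum: status <> 'default' OR term_mo > 107]
loan_id=20: ✓ → 100
loan_id=21: ✓ → 26
loan_id=22: ✓ → 97
loan_id=23: ✓ → 92
loan_id=24: ✓ → 53
loan_id=25: ✓ → 109
loan_id=26: ✓ → 45
loan_id=27: ✓ → 74
loan_id=28: ✓ → 23
loan_id=29: ✓ → 24
loan_id=30: ✓ → 97
loan_id=31: ✓ → 36
default_sum = 100 + 26 + 97 + 92 + 53 + 109 + 45 + 74 + 23 + 24 + 97 + 36 = 776
—
[term_mo_avg: term_mo >= 199]
loan_id=20: ✗
loan_id=21: ✓ → 26
loan_id=22: ✓ → 97
loan_id=23: ✗
loan_id=24: ✗
loan_id=25: ✓ → 109
loan_id=26: ✓ → 45
loan_id=27: ✗
loan_id=28: ✗
loan_id=29: ✗
loan_id=30: ✓ → 97
loan_id=31: ✗
term_mo_avg = (26 + 97 + 109 + 45 + 97) / 5 = 74.8

term_mo_sum=776, default_sum=776, term_mo_avg=74.8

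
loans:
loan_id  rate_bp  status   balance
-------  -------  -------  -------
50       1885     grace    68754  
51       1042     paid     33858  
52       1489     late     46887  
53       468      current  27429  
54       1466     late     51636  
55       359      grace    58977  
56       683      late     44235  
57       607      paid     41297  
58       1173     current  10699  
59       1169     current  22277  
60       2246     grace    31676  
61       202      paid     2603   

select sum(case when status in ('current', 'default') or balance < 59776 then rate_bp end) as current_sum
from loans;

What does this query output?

loan_id=50: ✗
loan_id=51: ✓ → 1042
loan_id=52: ✓ → 1489
loan_id=53: ✓ → 468
loan_id=54: ✓ → 1466
loan_id=55: ✓ → 359
loan_id=56: ✓ → 683
loan_id=57: ✓ → 607
loan_id=58: ✓ → 1173
loan_id=59: ✓ → 1169
loan_id=60: ✓ → 2246
loan_id=61: ✓ → 202
current_sum = 1042 + 1489 + 468 + 1466 + 359 + 683 + 607 + 1173 + 1169 + 2246 + 202 = 10904

10904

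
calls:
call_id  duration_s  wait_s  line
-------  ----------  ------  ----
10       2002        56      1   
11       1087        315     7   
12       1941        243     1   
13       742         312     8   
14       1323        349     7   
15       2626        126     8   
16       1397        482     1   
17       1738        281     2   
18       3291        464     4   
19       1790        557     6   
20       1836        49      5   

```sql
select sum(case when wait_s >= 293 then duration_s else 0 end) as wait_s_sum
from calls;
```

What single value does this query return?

9630

call_id=10: ✗
call_id=11: ✓ → 1087
call_id=12: ✗
call_id=13: ✓ → 742
call_id=14: ✓ → 1323
call_id=15: ✗
call_id=16: ✓ → 1397
call_id=17: ✗
call_id=18: ✓ → 3291
call_id=19: ✓ → 1790
call_id=20: ✗
wait_s_sum = 1087 + 742 + 1323 + 1397 + 3291 + 1790 = 9630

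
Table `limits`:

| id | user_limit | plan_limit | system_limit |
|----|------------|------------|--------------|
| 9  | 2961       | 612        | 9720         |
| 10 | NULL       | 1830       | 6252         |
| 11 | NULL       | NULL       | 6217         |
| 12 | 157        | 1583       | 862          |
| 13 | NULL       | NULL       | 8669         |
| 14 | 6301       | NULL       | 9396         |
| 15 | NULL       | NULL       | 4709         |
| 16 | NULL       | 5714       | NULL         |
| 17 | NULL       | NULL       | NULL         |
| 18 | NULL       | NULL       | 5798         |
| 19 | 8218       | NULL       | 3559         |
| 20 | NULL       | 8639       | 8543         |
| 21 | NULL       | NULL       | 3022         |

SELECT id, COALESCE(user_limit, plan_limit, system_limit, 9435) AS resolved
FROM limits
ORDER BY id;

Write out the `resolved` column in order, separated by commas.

id=9: user_limit=2961 → 2961
id=10: user_limit=NULL, plan_limit=1830 → 1830
id=11: user_limit=NULL, plan_limit=NULL, system_limit=6217 → 6217
id=12: user_limit=157 → 157
id=13: user_limit=NULL, plan_limit=NULL, system_limit=8669 → 8669
id=14: user_limit=6301 → 6301
id=15: user_limit=NULL, plan_limit=NULL, system_limit=4709 → 4709
id=16: user_limit=NULL, plan_limit=5714 → 5714
id=17: user_limit=NULL, plan_limit=NULL, system_limit=NULL, → literal 9435 → 9435
id=18: user_limit=NULL, plan_limit=NULL, system_limit=5798 → 5798
id=19: user_limit=8218 → 8218
id=20: user_limit=NULL, plan_limit=8639 → 8639
id=21: user_limit=NULL, plan_limit=NULL, system_limit=3022 → 3022

2961, 1830, 6217, 157, 8669, 6301, 4709, 5714, 9435, 5798, 8218, 8639, 3022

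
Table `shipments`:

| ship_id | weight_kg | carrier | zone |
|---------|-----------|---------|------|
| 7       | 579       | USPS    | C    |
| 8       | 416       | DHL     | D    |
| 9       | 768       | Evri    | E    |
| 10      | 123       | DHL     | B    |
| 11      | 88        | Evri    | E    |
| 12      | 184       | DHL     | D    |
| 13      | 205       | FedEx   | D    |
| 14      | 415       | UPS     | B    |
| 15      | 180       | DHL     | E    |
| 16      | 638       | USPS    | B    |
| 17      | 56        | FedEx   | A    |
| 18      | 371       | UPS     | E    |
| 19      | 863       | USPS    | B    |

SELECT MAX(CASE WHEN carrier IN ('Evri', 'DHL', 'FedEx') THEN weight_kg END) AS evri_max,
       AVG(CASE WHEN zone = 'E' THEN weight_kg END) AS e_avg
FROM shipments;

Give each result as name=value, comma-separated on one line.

evri_max=768, e_avg=351.75

[evri_max: carrier IN ('Evri', 'DHL', 'FedEx')]
ship_id=7: ✗
ship_id=8: ✓ → 416
ship_id=9: ✓ → 768
ship_id=10: ✓ → 123
ship_id=11: ✓ → 88
ship_id=12: ✓ → 184
ship_id=13: ✓ → 205
ship_id=14: ✗
ship_id=15: ✓ → 180
ship_id=16: ✗
ship_id=17: ✓ → 56
ship_id=18: ✗
ship_id=19: ✗
evri_max = MAX(416, 768, 123, 88, 184, 205, 180, 56) = 768
—
[e_avg: zone = 'E']
ship_id=7: ✗
ship_id=8: ✗
ship_id=9: ✓ → 768
ship_id=10: ✗
ship_id=11: ✓ → 88
ship_id=12: ✗
ship_id=13: ✗
ship_id=14: ✗
ship_id=15: ✓ → 180
ship_id=16: ✗
ship_id=17: ✗
ship_id=18: ✓ → 371
ship_id=19: ✗
e_avg = (768 + 88 + 180 + 371) / 4 = 351.75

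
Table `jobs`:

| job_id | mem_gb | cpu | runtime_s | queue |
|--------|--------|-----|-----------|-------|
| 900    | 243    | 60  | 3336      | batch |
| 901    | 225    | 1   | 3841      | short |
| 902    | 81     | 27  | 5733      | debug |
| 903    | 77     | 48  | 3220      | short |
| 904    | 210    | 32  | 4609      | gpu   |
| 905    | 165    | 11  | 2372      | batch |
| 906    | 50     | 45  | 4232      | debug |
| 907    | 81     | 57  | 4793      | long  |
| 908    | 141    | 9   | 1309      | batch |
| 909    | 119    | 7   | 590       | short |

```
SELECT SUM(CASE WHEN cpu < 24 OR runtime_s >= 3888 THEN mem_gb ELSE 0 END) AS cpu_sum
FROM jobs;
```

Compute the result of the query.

job_id=900: ✗
job_id=901: ✓ → 225
job_id=902: ✓ → 81
job_id=903: ✗
job_id=904: ✓ → 210
job_id=905: ✓ → 165
job_id=906: ✓ → 50
job_id=907: ✓ → 81
job_id=908: ✓ → 141
job_id=909: ✓ → 119
cpu_sum = 225 + 81 + 210 + 165 + 50 + 81 + 141 + 119 = 1072

1072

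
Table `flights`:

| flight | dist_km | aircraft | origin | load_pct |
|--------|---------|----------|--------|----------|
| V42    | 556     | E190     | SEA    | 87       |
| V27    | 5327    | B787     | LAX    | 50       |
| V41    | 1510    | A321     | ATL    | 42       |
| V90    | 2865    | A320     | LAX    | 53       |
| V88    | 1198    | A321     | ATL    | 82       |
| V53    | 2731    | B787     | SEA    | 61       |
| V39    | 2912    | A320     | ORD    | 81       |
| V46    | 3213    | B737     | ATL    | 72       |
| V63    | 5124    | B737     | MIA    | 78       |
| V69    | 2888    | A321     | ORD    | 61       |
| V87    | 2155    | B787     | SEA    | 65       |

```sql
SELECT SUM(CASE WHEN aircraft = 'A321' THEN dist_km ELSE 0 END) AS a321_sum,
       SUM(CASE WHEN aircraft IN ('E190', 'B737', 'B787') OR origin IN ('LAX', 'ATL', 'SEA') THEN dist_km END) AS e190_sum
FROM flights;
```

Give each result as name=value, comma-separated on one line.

[a321_sum: aircraft = 'A321']
flight=V42: ✗
flight=V27: ✗
flight=V41: ✓ → 1510
flight=V90: ✗
flight=V88: ✓ → 1198
flight=V53: ✗
flight=V39: ✗
flight=V46: ✗
flight=V63: ✗
flight=V69: ✓ → 2888
flight=V87: ✗
a321_sum = 1510 + 1198 + 2888 = 5596
—
[e190_sum: aircraft IN ('E190', 'B737', 'B787') OR origin IN ('LAX', 'ATL', 'SEA')]
flight=V42: ✓ → 556
flight=V27: ✓ → 5327
flight=V41: ✓ → 1510
flight=V90: ✓ → 2865
flight=V88: ✓ → 1198
flight=V53: ✓ → 2731
flight=V39: ✗
flight=V46: ✓ → 3213
flight=V63: ✓ → 5124
flight=V69: ✗
flight=V87: ✓ → 2155
e190_sum = 556 + 5327 + 1510 + 2865 + 1198 + 2731 + 3213 + 5124 + 2155 = 24679

a321_sum=5596, e190_sum=24679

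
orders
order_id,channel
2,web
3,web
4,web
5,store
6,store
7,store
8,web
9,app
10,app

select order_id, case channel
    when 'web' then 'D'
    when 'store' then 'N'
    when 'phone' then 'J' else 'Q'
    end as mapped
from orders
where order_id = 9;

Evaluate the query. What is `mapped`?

Q

order_id = 9: channel=app.
channel='web' → false
channel='store' → false
channel='phone' → false
No prior WHEN matched → ELSE → Q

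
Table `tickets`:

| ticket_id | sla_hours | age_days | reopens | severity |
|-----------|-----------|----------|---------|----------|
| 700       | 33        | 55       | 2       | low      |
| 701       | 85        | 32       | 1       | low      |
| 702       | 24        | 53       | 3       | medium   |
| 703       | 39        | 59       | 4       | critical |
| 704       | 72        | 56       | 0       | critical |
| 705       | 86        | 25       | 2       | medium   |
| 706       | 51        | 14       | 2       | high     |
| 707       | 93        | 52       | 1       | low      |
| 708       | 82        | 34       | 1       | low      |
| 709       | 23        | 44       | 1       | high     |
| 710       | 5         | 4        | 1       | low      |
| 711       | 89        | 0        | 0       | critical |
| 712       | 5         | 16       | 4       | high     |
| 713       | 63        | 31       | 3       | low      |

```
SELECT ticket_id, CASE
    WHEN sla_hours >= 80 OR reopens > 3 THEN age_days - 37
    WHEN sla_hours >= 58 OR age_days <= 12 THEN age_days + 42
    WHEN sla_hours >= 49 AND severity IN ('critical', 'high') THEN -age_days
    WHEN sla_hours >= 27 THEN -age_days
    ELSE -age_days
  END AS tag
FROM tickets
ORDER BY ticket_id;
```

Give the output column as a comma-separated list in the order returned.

-55, -5, -53, 22, 98, -12, -14, 15, -3, -44, 46, -37, -21, 73

ticket_id=700: sla_hours >= 27 → -55
ticket_id=701: sla_hours >= 80 OR reopens > 3 → -5
ticket_id=702: ELSE → -53
ticket_id=703: sla_hours >= 80 OR reopens > 3 → 22
ticket_id=704: sla_hours >= 58 OR age_days <= 12 → 98
ticket_id=705: sla_hours >= 80 OR reopens > 3 → -12
ticket_id=706: sla_hours >= 49 AND severity IN ('critical', 'high') → -14
ticket_id=707: sla_hours >= 80 OR reopens > 3 → 15
ticket_id=708: sla_hours >= 80 OR reopens > 3 → -3
ticket_id=709: ELSE → -44
ticket_id=710: sla_hours >= 58 OR age_days <= 12 → 46
ticket_id=711: sla_hours >= 80 OR reopens > 3 → -37
ticket_id=712: sla_hours >= 80 OR reopens > 3 → -21
ticket_id=713: sla_hours >= 58 OR age_days <= 12 → 73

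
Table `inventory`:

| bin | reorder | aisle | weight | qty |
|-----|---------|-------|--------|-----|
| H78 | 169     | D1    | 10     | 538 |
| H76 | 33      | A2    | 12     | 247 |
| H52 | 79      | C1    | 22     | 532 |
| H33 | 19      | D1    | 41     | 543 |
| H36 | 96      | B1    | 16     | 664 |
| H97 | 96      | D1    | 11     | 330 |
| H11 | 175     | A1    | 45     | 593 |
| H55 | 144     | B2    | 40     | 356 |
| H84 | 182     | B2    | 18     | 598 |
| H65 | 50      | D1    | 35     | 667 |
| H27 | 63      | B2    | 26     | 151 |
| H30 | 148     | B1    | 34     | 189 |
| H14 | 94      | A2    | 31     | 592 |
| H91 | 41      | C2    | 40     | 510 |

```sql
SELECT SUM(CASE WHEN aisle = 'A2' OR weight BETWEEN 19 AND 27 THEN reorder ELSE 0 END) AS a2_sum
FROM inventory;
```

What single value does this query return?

269

bin=H78: ✗
bin=H76: ✓ → 33
bin=H52: ✓ → 79
bin=H33: ✗
bin=H36: ✗
bin=H97: ✗
bin=H11: ✗
bin=H55: ✗
bin=H84: ✗
bin=H65: ✗
bin=H27: ✓ → 63
bin=H30: ✗
bin=H14: ✓ → 94
bin=H91: ✗
a2_sum = 33 + 79 + 63 + 94 = 269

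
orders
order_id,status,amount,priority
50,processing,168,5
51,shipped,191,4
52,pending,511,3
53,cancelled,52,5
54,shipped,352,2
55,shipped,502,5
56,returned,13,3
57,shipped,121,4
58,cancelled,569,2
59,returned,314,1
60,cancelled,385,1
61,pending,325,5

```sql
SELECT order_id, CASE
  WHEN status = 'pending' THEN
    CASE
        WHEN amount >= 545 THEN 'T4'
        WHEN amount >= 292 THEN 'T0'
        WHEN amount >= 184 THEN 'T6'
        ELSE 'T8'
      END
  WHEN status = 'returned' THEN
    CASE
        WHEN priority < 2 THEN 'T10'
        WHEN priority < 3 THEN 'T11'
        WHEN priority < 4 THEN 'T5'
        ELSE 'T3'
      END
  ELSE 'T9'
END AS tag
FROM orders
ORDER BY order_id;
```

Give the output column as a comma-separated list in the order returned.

order_id=50: status='processing' → outer ELSE → T9
order_id=51: status='shipped' → outer ELSE → T9
order_id=52: status='pending' → inner[amount >= 292] → T0
order_id=53: status='cancelled' → outer ELSE → T9
order_id=54: status='shipped' → outer ELSE → T9
order_id=55: status='shipped' → outer ELSE → T9
order_id=56: status='returned' → inner[priority < 4] → T5
order_id=57: status='shipped' → outer ELSE → T9
order_id=58: status='cancelled' → outer ELSE → T9
order_id=59: status='returned' → inner[priority < 2] → T10
order_id=60: status='cancelled' → outer ELSE → T9
order_id=61: status='pending' → inner[amount >= 292] → T0

T9, T9, T0, T9, T9, T9, T5, T9, T9, T10, T9, T0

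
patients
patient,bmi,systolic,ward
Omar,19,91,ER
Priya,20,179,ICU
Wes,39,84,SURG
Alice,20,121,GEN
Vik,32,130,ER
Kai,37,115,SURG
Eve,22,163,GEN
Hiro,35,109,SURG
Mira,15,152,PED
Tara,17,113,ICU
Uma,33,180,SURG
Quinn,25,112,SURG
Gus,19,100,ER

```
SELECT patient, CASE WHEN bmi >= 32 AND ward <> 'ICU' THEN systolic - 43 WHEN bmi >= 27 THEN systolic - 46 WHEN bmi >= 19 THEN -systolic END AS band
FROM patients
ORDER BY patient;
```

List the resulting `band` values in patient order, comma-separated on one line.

patient=Alice: bmi >= 19 → -121
patient=Eve: bmi >= 19 → -163
patient=Gus: bmi >= 19 → -100
patient=Hiro: bmi >= 32 AND ward <> 'ICU' → 66
patient=Kai: bmi >= 32 AND ward <> 'ICU' → 72
patient=Mira: (no match → NULL) → NULL
patient=Omar: bmi >= 19 → -91
patient=Priya: bmi >= 19 → -179
patient=Quinn: bmi >= 19 → -112
patient=Tara: (no match → NULL) → NULL
patient=Uma: bmi >= 32 AND ward <> 'ICU' → 137
patient=Vik: bmi >= 32 AND ward <> 'ICU' → 87
patient=Wes: bmi >= 32 AND ward <> 'ICU' → 41

-121, -163, -100, 66, 72, NULL, -91, -179, -112, NULL, 137, 87, 41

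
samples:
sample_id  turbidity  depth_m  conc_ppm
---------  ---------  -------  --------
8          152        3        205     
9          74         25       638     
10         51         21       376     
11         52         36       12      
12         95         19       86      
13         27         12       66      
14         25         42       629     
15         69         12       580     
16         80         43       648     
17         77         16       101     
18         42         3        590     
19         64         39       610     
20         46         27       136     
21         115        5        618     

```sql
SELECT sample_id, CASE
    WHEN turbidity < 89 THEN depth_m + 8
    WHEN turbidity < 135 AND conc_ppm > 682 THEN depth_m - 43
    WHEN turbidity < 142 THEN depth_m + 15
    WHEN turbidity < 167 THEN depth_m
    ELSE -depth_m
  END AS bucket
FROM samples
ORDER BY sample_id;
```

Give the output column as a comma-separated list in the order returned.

sample_id=8: turbidity < 167 → 3
sample_id=9: turbidity < 89 → 33
sample_id=10: turbidity < 89 → 29
sample_id=11: turbidity < 89 → 44
sample_id=12: turbidity < 142 → 34
sample_id=13: turbidity < 89 → 20
sample_id=14: turbidity < 89 → 50
sample_id=15: turbidity < 89 → 20
sample_id=16: turbidity < 89 → 51
sample_id=17: turbidity < 89 → 24
sample_id=18: turbidity < 89 → 11
sample_id=19: turbidity < 89 → 47
sample_id=20: turbidity < 89 → 35
sample_id=21: turbidity < 142 → 20

3, 33, 29, 44, 34, 20, 50, 20, 51, 24, 11, 47, 35, 20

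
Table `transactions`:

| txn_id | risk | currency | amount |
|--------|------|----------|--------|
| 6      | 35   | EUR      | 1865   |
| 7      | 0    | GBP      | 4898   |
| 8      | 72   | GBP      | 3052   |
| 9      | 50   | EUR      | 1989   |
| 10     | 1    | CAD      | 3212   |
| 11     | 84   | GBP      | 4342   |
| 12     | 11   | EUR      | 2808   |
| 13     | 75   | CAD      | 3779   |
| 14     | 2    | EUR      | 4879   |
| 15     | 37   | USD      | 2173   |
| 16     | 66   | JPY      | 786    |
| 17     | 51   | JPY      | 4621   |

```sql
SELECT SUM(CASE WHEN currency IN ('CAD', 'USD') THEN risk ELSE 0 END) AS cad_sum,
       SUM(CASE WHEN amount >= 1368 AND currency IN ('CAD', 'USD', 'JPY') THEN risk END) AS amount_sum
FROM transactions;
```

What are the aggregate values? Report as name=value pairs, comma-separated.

[cad_sum: currency IN ('CAD', 'USD')]
txn_id=6: ✗
txn_id=7: ✗
txn_id=8: ✗
txn_id=9: ✗
txn_id=10: ✓ → 1
txn_id=11: ✗
txn_id=12: ✗
txn_id=13: ✓ → 75
txn_id=14: ✗
txn_id=15: ✓ → 37
txn_id=16: ✗
txn_id=17: ✗
cad_sum = 1 + 75 + 37 = 113
—
[amount_sum: amount >= 1368 AND currency IN ('CAD', 'USD', 'JPY')]
txn_id=6: ✗
txn_id=7: ✗
txn_id=8: ✗
txn_id=9: ✗
txn_id=10: ✓ → 1
txn_id=11: ✗
txn_id=12: ✗
txn_id=13: ✓ → 75
txn_id=14: ✗
txn_id=15: ✓ → 37
txn_id=16: ✗
txn_id=17: ✓ → 51
amount_sum = 1 + 75 + 37 + 51 = 164

cad_sum=113, amount_sum=164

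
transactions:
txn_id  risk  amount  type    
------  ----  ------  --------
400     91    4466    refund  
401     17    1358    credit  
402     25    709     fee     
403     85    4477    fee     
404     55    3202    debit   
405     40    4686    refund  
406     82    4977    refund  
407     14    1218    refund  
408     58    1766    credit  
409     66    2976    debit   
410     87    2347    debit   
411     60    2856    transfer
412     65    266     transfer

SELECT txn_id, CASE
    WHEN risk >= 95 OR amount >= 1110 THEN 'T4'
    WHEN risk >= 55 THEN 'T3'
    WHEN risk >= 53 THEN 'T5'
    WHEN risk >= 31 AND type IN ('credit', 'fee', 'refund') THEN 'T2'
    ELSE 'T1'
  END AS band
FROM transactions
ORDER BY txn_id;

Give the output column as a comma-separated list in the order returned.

txn_id=400: risk >= 95 OR amount >= 1110 → T4
txn_id=401: risk >= 95 OR amount >= 1110 → T4
txn_id=402: ELSE → T1
txn_id=403: risk >= 95 OR amount >= 1110 → T4
txn_id=404: risk >= 95 OR amount >= 1110 → T4
txn_id=405: risk >= 95 OR amount >= 1110 → T4
txn_id=406: risk >= 95 OR amount >= 1110 → T4
txn_id=407: risk >= 95 OR amount >= 1110 → T4
txn_id=408: risk >= 95 OR amount >= 1110 → T4
txn_id=409: risk >= 95 OR amount >= 1110 → T4
txn_id=410: risk >= 95 OR amount >= 1110 → T4
txn_id=411: risk >= 95 OR amount >= 1110 → T4
txn_id=412: risk >= 55 → T3

T4, T4, T1, T4, T4, T4, T4, T4, T4, T4, T4, T4, T3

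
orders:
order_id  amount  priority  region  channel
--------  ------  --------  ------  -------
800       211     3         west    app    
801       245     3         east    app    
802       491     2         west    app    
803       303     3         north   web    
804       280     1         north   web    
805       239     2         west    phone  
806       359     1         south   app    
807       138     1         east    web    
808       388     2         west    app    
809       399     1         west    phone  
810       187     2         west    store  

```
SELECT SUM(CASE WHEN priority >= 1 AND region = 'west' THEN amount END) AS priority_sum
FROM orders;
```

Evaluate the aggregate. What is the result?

order_id=800: ✓ → 211
order_id=801: ✗
order_id=802: ✓ → 491
order_id=803: ✗
order_id=804: ✗
order_id=805: ✓ → 239
order_id=806: ✗
order_id=807: ✗
order_id=808: ✓ → 388
order_id=809: ✓ → 399
order_id=810: ✓ → 187
priority_sum = 211 + 491 + 239 + 388 + 399 + 187 = 1915

1915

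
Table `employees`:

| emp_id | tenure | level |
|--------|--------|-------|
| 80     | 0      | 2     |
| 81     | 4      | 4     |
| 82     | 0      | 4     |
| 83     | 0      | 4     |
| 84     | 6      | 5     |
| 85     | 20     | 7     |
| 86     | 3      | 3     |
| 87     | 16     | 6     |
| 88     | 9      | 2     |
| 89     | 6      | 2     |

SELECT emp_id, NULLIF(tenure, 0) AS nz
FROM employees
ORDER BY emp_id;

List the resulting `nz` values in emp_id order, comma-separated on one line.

emp_id=80: tenure=0 vs 0: equal → NULL
emp_id=81: tenure=4 vs 0: differ → 4
emp_id=82: tenure=0 vs 0: equal → NULL
emp_id=83: tenure=0 vs 0: equal → NULL
emp_id=84: tenure=6 vs 0: differ → 6
emp_id=85: tenure=20 vs 0: differ → 20
emp_id=86: tenure=3 vs 0: differ → 3
emp_id=87: tenure=16 vs 0: differ → 16
emp_id=88: tenure=9 vs 0: differ → 9
emp_id=89: tenure=6 vs 0: differ → 6

NULL, 4, NULL, NULL, 6, 20, 3, 16, 9, 6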